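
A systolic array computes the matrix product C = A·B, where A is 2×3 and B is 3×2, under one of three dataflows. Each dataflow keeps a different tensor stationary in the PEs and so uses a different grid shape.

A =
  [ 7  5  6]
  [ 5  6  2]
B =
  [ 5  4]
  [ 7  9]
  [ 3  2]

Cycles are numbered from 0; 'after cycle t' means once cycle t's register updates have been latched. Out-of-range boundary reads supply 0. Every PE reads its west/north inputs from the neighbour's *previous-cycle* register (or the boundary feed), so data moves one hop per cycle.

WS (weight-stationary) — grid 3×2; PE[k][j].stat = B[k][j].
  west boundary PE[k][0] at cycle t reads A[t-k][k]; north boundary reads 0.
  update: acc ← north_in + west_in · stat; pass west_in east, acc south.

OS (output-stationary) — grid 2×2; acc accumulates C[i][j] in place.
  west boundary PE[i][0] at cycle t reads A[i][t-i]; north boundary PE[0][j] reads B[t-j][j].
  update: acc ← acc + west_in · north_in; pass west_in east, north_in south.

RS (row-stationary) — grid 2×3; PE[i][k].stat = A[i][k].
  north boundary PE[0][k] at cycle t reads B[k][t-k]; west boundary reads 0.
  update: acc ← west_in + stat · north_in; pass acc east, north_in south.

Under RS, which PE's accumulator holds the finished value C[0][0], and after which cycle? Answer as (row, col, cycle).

RS: C[0][0] accumulates in PE[0][2]:
  0: (0,2).acc=0  regs=<0,0>
  1: (0,2).acc=0  regs=<0,0>
  2: (0,2).acc=88  regs=<88,3>

(row, col, cycle) = (0, 2, 2)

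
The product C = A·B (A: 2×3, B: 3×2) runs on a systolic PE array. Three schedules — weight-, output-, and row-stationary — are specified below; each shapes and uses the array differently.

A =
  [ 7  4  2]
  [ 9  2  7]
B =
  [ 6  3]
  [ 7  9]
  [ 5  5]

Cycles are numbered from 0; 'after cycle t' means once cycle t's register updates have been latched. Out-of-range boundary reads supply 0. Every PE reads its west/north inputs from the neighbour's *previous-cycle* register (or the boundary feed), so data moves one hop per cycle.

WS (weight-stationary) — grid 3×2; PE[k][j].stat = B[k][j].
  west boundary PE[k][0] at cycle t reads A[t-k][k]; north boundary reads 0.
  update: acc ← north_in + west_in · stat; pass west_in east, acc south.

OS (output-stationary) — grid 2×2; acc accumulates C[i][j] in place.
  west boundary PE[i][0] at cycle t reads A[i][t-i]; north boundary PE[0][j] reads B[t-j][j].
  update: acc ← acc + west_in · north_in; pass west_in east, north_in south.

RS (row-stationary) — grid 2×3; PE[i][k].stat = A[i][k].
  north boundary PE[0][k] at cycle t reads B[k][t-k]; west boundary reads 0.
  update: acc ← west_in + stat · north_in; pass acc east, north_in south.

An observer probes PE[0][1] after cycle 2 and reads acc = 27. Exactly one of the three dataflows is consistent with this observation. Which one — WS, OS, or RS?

dataflow = WS

Under WS (3×2), PE[0][1]:
  [0] (0,1) acc=0 (h:0 v:0)
  [1] (0,1) acc=21 (h:7 v:21)
  [2] (0,1) acc=27 (h:9 v:27)
Under OS (2×2), PE[0][1]:
  [0] (0,1) acc=0 (h:0 v:0)
  [1] (0,1) acc=21 (h:7 v:3)
  [2] (0,1) acc=57 (h:4 v:9)
Under RS (2×3), PE[0][1]:
  [0] (0,1) acc=0 (h:0 v:0)
  [1] (0,1) acc=70 (h:70 v:7)
  [2] (0,1) acc=57 (h:57 v:9)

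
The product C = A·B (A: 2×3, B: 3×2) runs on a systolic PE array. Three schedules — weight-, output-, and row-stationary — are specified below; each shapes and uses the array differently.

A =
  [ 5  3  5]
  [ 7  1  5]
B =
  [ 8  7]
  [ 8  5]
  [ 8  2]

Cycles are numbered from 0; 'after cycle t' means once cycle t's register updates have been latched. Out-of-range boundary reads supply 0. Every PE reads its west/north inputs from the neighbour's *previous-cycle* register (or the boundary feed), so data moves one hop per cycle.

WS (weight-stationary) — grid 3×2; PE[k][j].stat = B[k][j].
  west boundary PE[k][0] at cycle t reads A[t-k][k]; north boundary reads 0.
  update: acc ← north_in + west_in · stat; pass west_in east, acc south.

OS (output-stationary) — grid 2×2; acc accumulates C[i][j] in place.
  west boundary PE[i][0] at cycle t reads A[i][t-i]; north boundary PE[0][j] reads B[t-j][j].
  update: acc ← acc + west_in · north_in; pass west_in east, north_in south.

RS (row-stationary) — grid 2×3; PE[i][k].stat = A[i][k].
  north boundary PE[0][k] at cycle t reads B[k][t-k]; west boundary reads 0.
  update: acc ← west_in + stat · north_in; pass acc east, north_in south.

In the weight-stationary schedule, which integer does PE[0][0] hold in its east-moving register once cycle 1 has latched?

WS 3×2: PE[0][0] cycle-by-cycle (with neighbour feeds):
  step 0 · PE0,0: acc=40; fwd→5 fwd↓40
  step 1 · PE0,0: acc=56; fwd→7 fwd↓56

register = 7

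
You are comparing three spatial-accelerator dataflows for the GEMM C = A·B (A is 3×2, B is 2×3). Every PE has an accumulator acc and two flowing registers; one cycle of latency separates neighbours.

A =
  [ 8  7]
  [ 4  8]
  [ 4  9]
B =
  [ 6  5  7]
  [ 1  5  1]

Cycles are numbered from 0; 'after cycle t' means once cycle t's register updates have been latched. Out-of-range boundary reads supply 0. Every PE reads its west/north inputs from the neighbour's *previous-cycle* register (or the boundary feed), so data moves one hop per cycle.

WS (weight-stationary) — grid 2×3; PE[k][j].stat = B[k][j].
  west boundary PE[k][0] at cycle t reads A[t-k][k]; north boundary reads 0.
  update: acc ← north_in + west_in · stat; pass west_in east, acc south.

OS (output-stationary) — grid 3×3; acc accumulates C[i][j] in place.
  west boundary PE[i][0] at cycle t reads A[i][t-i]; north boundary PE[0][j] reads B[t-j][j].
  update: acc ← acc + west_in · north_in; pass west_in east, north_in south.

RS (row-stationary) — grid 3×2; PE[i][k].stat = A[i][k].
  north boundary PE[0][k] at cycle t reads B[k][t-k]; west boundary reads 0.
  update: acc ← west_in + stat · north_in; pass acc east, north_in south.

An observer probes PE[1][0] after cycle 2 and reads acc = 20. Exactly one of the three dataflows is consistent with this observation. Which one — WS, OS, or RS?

dataflow = RS

— WS: 2×3; PE[1][0] trace:
  cycle 0: PE[1][0] → acc 0, east 0, south 0
  cycle 1: PE[1][0] → acc 55, east 7, south 55
  cycle 2: PE[1][0] → acc 32, east 8, south 32
— OS: 3×3; PE[1][0] trace:
  cycle 0: PE[1][0] → acc 0, east 0, south 0
  cycle 1: PE[1][0] → acc 24, east 4, south 6
  cycle 2: PE[1][0] → acc 32, east 8, south 1
— RS: 3×2; PE[1][0] trace:
  cycle 0: PE[1][0] → acc 0, east 0, south 0
  cycle 1: PE[1][0] → acc 24, east 24, south 6
  cycle 2: PE[1][0] → acc 20, east 20, south 5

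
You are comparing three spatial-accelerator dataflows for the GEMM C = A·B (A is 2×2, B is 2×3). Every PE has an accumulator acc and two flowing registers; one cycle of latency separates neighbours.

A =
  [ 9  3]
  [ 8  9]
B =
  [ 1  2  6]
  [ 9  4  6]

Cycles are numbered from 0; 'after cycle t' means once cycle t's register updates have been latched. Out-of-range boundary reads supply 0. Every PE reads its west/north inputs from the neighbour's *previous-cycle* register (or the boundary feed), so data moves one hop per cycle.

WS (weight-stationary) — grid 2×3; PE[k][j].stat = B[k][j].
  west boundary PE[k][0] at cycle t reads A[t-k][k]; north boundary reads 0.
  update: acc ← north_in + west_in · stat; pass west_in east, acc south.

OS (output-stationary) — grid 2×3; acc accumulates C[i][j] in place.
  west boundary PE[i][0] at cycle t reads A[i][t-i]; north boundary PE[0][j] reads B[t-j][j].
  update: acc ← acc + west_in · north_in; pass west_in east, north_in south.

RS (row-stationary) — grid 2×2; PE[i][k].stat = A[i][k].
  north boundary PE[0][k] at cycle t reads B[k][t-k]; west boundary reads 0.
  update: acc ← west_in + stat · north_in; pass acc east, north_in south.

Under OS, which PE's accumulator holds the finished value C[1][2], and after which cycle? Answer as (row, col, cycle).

(row, col, cycle) = (1, 2, 4)

OS — PE[1][2] is where C[1][2] collects:
  after 0 — PE[1][2] acc=0, pass-E 0, pass-S 0
  after 1 — PE[1][2] acc=0, pass-E 0, pass-S 0
  after 2 — PE[1][2] acc=0, pass-E 0, pass-S 0
  after 3 — PE[1][2] acc=48, pass-E 8, pass-S 6
  after 4 — PE[1][2] acc=102, pass-E 9, pass-S 6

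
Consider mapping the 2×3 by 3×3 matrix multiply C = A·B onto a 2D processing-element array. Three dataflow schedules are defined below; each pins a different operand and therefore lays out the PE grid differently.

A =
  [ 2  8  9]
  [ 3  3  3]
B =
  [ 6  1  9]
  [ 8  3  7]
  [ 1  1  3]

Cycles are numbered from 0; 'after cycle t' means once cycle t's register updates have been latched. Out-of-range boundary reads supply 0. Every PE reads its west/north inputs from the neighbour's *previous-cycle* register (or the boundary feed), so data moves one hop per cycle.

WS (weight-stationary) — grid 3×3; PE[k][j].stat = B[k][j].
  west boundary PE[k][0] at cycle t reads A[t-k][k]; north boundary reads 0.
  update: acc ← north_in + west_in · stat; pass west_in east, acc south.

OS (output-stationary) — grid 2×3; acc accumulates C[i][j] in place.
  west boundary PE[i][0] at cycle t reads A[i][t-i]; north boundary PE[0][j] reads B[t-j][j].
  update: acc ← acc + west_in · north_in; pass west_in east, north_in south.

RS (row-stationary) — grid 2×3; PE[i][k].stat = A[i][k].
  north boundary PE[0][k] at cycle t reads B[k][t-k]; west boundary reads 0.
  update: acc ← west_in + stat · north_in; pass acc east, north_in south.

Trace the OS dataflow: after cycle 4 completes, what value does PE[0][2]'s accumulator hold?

OS (2×3). Following PE[0][2] plus its west/north inputs:
  cycle 0: PE[0][1] → acc 0, east 0, south 0
  cycle 0: PE[0][2] → acc 0, east 0, south 0
  cycle 1: PE[0][1] → acc 2, east 2, south 1
  cycle 1: PE[0][2] → acc 0, east 0, south 0
  cycle 2: PE[0][1] → acc 26, east 8, south 3
  cycle 2: PE[0][2] → acc 18, east 2, south 9
  cycle 3: PE[0][1] → acc 35, east 9, south 1
  cycle 3: PE[0][2] → acc 74, east 8, south 7
  cycle 4: PE[0][1] → acc 35, east 0, south 0
  cycle 4: PE[0][2] → acc 101, east 9, south 3

PE[0][2].acc = 101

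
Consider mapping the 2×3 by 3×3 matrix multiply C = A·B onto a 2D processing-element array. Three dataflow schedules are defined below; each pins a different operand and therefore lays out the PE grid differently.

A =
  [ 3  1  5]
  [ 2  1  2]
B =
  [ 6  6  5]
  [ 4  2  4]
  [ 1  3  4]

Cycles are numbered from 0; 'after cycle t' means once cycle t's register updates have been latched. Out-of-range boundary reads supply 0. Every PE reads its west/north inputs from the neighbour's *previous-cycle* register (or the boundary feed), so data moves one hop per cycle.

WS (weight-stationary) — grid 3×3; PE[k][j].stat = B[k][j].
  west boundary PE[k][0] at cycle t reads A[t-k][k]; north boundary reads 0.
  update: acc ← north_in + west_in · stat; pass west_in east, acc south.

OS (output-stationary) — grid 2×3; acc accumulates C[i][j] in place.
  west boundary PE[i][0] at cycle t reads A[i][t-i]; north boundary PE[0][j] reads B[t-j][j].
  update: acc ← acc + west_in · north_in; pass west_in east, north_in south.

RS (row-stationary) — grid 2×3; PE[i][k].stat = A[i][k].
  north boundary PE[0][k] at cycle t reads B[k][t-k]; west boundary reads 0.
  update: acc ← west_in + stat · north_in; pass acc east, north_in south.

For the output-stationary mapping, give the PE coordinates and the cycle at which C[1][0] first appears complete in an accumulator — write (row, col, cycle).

Under OS, C[1][0] lands at PE[1][0]:
  step 0 · PE1,0: acc=0; fwd→0 fwd↓0
  step 1 · PE1,0: acc=12; fwd→2 fwd↓6
  step 2 · PE1,0: acc=16; fwd→1 fwd↓4
  step 3 · PE1,0: acc=18; fwd→2 fwd↓1

(row, col, cycle) = (1, 0, 3)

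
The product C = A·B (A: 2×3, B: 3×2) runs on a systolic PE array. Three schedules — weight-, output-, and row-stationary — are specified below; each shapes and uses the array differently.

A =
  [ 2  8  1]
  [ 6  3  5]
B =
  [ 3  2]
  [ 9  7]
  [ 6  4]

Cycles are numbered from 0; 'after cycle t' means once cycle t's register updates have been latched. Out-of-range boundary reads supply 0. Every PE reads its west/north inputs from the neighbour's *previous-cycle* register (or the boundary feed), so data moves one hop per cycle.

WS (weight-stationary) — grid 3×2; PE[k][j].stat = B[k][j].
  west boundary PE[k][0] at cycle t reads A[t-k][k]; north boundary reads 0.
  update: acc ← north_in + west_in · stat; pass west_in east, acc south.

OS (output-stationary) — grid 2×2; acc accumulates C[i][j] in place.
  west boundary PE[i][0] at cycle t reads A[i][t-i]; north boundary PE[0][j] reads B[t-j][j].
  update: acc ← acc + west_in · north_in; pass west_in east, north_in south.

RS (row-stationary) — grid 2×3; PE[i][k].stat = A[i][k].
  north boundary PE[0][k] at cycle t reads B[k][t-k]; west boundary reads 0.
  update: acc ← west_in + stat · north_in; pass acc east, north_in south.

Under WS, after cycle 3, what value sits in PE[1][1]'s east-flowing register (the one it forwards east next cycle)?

WS on a 3×2 grid — tracing PE[1][1] and its feeders:
  c0 r0c1: 0 / 0 / 0
  c0 r1c0: 0 / 0 / 0
  c0 r1c1: 0 / 0 / 0
  c1 r0c1: 4 / 2 / 4
  c1 r1c0: 78 / 8 / 78
  c1 r1c1: 0 / 0 / 0
  c2 r0c1: 12 / 6 / 12
  c2 r1c0: 45 / 3 / 45
  c2 r1c1: 60 / 8 / 60
  c3 r0c1: 0 / 0 / 0
  c3 r1c0: 0 / 0 / 0
  c3 r1c1: 33 / 3 / 33

register = 3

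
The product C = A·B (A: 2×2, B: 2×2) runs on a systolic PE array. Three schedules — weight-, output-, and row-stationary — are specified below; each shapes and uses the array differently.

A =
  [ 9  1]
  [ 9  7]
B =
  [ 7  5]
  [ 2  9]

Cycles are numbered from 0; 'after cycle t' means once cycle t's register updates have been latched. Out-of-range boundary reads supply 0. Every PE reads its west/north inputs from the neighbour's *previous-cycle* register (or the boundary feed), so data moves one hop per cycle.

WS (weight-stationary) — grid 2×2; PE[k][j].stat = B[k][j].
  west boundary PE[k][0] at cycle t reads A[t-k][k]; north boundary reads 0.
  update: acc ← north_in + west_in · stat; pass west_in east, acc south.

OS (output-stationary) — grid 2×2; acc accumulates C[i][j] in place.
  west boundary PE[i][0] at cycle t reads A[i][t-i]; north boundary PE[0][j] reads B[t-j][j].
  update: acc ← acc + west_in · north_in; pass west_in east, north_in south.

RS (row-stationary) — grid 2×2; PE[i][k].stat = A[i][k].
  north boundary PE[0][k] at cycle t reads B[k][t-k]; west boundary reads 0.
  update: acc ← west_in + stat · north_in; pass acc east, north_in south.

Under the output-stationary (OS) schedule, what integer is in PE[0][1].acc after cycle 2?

OS on a 2×2 grid — tracing PE[0][1] and its feeders:
  c0 r0c0: 63 / 9 / 7
  c0 r0c1: 0 / 0 / 0
  c1 r0c0: 65 / 1 / 2
  c1 r0c1: 45 / 9 / 5
  c2 r0c0: 65 / 0 / 0
  c2 r0c1: 54 / 1 / 9

PE[0][1].acc = 54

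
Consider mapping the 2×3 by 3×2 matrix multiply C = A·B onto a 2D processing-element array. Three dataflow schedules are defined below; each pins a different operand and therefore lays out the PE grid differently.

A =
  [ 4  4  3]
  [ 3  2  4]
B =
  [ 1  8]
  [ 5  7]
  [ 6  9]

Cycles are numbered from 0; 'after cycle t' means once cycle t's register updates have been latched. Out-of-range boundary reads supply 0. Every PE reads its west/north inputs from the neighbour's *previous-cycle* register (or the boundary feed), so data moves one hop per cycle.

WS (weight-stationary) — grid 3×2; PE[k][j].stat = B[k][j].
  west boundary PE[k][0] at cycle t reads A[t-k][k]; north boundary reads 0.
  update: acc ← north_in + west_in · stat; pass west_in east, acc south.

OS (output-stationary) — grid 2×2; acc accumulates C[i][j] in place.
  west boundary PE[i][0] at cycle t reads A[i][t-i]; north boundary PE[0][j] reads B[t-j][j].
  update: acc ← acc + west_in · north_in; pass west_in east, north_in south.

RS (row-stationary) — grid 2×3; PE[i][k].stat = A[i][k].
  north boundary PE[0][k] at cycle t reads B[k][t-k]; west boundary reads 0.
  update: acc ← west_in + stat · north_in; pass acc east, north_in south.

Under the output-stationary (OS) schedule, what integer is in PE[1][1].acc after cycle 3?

PE[1][1].acc = 38

OS 2×2: PE[1][1] cycle-by-cycle (with neighbour feeds):
  [0] (0,1) acc=0 (h:0 v:0)
  [0] (1,0) acc=0 (h:0 v:0)
  [0] (1,1) acc=0 (h:0 v:0)
  [1] (0,1) acc=32 (h:4 v:8)
  [1] (1,0) acc=3 (h:3 v:1)
  [1] (1,1) acc=0 (h:0 v:0)
  [2] (0,1) acc=60 (h:4 v:7)
  [2] (1,0) acc=13 (h:2 v:5)
  [2] (1,1) acc=24 (h:3 v:8)
  [3] (0,1) acc=87 (h:3 v:9)
  [3] (1,0) acc=37 (h:4 v:6)
  [3] (1,1) acc=38 (h:2 v:7)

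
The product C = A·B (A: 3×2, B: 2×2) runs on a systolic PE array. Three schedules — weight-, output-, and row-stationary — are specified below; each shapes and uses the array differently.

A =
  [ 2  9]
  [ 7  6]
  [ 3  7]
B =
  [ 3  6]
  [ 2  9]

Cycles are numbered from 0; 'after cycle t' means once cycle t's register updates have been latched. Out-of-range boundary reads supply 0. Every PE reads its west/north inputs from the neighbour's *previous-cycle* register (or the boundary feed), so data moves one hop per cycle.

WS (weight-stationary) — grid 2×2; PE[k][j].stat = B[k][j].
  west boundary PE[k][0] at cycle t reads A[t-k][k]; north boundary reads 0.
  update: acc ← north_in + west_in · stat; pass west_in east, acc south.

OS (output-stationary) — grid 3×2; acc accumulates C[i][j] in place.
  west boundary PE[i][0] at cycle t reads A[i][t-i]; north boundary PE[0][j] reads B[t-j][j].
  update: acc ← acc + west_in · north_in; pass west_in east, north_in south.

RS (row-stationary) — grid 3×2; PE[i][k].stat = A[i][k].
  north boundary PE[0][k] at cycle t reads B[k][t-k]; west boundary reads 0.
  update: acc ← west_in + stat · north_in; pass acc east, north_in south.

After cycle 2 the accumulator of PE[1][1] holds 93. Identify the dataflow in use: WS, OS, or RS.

dataflow = WS

— WS: 2×2; PE[1][1] trace:
  cycle 0: PE[1][1] → acc 0, east 0, south 0
  cycle 1: PE[1][1] → acc 0, east 0, south 0
  cycle 2: PE[1][1] → acc 93, east 9, south 93
— OS: 3×2; PE[1][1] trace:
  cycle 0: PE[1][1] → acc 0, east 0, south 0
  cycle 1: PE[1][1] → acc 0, east 0, south 0
  cycle 2: PE[1][1] → acc 42, east 7, south 6
— RS: 3×2; PE[1][1] trace:
  cycle 0: PE[1][1] → acc 0, east 0, south 0
  cycle 1: PE[1][1] → acc 0, east 0, south 0
  cycle 2: PE[1][1] → acc 33, east 33, south 2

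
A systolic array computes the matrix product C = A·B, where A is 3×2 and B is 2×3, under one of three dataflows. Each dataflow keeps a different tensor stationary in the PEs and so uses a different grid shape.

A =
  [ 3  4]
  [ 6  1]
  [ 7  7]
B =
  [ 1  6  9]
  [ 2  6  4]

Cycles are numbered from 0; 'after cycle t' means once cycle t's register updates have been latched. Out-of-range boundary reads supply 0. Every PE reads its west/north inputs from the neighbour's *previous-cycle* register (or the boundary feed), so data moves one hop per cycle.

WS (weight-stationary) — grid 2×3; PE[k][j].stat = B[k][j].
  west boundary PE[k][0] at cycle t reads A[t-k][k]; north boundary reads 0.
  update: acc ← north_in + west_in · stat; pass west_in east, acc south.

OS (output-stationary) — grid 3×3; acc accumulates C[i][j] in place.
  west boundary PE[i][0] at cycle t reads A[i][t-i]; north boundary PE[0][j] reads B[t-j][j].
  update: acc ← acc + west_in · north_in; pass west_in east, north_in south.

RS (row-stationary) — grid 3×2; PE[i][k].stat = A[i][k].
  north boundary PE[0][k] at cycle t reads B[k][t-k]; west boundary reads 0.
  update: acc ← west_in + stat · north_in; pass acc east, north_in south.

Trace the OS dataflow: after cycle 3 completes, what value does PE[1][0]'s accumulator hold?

PE[1][0].acc = 8

OS 3×3: PE[1][0] cycle-by-cycle (with neighbour feeds):
  step 0 · PE0,0: acc=3; fwd→3 fwd↓1
  step 0 · PE1,0: acc=0; fwd→0 fwd↓0
  step 1 · PE0,0: acc=11; fwd→4 fwd↓2
  step 1 · PE1,0: acc=6; fwd→6 fwd↓1
  step 2 · PE0,0: acc=11; fwd→0 fwd↓0
  step 2 · PE1,0: acc=8; fwd→1 fwd↓2
  step 3 · PE0,0: acc=11; fwd→0 fwd↓0
  step 3 · PE1,0: acc=8; fwd→0 fwd↓0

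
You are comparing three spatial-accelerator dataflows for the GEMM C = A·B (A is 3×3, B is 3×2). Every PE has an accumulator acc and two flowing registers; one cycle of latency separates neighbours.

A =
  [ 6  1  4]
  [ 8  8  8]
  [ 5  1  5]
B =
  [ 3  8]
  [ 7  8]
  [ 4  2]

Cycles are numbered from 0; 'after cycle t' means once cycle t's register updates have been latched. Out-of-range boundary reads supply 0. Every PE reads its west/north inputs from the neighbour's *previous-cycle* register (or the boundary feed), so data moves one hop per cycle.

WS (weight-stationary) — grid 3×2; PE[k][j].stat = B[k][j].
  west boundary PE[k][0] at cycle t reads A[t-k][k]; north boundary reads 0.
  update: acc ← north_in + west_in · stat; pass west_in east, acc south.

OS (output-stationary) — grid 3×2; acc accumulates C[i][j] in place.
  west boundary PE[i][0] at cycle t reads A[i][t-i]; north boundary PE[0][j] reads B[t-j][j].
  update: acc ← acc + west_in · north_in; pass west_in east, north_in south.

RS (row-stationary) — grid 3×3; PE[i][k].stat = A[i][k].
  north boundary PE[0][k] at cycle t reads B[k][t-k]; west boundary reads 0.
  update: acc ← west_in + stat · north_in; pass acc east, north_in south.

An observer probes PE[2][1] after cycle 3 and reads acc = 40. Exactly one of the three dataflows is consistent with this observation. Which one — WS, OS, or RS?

— WS: 3×2; PE[2][1] trace:
  step 0 · PE2,1: acc=0; fwd→0 fwd↓0
  step 1 · PE2,1: acc=0; fwd→0 fwd↓0
  step 2 · PE2,1: acc=0; fwd→0 fwd↓0
  step 3 · PE2,1: acc=64; fwd→4 fwd↓64
— OS: 3×2; PE[2][1] trace:
  step 0 · PE2,1: acc=0; fwd→0 fwd↓0
  step 1 · PE2,1: acc=0; fwd→0 fwd↓0
  step 2 · PE2,1: acc=0; fwd→0 fwd↓0
  step 3 · PE2,1: acc=40; fwd→5 fwd↓8
— RS: 3×3; PE[2][1] trace:
  step 0 · PE2,1: acc=0; fwd→0 fwd↓0
  step 1 · PE2,1: acc=0; fwd→0 fwd↓0
  step 2 · PE2,1: acc=0; fwd→0 fwd↓0
  step 3 · PE2,1: acc=22; fwd→22 fwd↓7

dataflow = OS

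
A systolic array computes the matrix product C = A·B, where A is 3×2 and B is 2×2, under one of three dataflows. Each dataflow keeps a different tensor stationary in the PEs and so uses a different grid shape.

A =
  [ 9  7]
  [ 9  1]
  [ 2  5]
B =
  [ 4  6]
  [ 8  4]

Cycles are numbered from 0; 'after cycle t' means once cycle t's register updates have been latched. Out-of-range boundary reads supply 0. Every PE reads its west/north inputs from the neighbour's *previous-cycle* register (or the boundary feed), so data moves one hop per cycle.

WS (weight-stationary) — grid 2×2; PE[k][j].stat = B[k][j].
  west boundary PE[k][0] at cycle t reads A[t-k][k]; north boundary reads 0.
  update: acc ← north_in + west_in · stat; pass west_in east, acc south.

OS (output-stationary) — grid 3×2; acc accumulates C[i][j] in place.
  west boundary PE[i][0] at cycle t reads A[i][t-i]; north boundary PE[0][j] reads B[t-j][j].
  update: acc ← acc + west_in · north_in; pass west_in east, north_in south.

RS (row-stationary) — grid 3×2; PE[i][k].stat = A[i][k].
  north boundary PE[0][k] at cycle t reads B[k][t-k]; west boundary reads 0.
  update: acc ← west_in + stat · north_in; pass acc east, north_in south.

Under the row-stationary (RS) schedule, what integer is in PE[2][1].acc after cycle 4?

Tracing RS — 3×2 array, target PE[2][1]:
  @0  [1,1]  acc 0  |  →0  ↓0
  @0  [2,0]  acc 0  |  →0  ↓0
  @0  [2,1]  acc 0  |  →0  ↓0
  @1  [1,1]  acc 0  |  →0  ↓0
  @1  [2,0]  acc 0  |  →0  ↓0
  @1  [2,1]  acc 0  |  →0  ↓0
  @2  [1,1]  acc 44  |  →44  ↓8
  @2  [2,0]  acc 8  |  →8  ↓4
  @2  [2,1]  acc 0  |  →0  ↓0
  @3  [1,1]  acc 58  |  →58  ↓4
  @3  [2,0]  acc 12  |  →12  ↓6
  @3  [2,1]  acc 48  |  →48  ↓8
  @4  [1,1]  acc 0  |  →0  ↓0
  @4  [2,0]  acc 0  |  →0  ↓0
  @4  [2,1]  acc 32  |  →32  ↓4

PE[2][1].acc = 32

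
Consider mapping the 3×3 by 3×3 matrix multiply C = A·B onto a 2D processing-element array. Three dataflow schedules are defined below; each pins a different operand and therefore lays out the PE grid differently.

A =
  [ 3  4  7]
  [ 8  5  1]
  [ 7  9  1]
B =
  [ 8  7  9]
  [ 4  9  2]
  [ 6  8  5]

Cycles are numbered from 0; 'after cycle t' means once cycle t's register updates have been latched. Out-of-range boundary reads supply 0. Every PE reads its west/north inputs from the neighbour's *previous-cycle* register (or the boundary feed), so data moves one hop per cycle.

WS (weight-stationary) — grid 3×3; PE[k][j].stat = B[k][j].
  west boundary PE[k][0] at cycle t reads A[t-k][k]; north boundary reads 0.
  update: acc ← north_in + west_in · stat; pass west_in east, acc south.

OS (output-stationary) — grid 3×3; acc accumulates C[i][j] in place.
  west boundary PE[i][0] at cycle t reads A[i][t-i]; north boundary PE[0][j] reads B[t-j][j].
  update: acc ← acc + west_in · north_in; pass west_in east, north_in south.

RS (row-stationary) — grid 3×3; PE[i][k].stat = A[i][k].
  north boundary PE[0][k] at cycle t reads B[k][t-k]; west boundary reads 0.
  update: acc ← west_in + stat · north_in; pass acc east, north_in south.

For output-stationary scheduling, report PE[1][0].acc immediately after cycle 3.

PE[1][0].acc = 90

OS on a 3×3 grid — tracing PE[1][0] and its feeders:
  t=0 PE[0][0]: acc=24 h=3 v=8
  t=0 PE[1][0]: acc=0 h=0 v=0
  t=1 PE[0][0]: acc=40 h=4 v=4
  t=1 PE[1][0]: acc=64 h=8 v=8
  t=2 PE[0][0]: acc=82 h=7 v=6
  t=2 PE[1][0]: acc=84 h=5 v=4
  t=3 PE[0][0]: acc=82 h=0 v=0
  t=3 PE[1][0]: acc=90 h=1 v=6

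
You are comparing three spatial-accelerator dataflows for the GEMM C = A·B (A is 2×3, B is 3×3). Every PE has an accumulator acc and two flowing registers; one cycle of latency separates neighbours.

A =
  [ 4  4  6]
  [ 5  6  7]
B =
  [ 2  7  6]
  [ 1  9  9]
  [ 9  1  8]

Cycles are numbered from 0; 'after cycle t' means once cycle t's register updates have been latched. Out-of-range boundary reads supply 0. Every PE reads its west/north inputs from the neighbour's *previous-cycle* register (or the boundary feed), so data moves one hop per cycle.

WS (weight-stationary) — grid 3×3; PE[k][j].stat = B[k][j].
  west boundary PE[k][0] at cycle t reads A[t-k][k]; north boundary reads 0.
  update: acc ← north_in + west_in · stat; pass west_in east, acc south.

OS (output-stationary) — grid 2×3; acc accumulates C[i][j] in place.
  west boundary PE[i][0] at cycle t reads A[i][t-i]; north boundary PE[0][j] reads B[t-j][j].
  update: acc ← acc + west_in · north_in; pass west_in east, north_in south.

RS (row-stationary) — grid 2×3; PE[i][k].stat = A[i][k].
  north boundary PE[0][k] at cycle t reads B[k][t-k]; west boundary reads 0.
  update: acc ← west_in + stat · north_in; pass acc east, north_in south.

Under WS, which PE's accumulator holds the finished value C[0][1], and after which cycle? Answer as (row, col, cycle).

(row, col, cycle) = (2, 1, 3)

WS — PE[2][1] is where C[0][1] collects:
  cycle 0: PE[2][1] → acc 0, east 0, south 0
  cycle 1: PE[2][1] → acc 0, east 0, south 0
  cycle 2: PE[2][1] → acc 0, east 0, south 0
  cycle 3: PE[2][1] → acc 70, east 6, south 70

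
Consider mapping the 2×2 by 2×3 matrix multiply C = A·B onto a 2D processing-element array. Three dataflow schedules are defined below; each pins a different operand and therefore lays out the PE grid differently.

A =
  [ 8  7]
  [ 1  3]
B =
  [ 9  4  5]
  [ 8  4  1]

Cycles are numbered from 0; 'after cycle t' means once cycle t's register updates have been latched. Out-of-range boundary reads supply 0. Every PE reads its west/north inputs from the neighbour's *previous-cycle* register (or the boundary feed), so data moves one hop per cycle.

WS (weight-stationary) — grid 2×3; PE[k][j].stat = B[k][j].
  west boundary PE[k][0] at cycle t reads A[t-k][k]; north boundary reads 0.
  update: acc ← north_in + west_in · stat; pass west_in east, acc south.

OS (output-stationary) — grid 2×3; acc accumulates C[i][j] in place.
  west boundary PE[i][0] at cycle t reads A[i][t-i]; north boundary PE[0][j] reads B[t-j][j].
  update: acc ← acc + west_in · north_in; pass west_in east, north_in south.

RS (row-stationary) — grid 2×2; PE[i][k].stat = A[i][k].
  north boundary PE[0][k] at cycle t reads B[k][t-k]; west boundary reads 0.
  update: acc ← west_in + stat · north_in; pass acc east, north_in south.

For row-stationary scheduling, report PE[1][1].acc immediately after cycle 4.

PE[1][1].acc = 8

Tracing RS — 2×2 array, target PE[1][1]:
  cycle 0: PE[0][1] → acc 0, east 0, south 0
  cycle 0: PE[1][0] → acc 0, east 0, south 0
  cycle 0: PE[1][1] → acc 0, east 0, south 0
  cycle 1: PE[0][1] → acc 128, east 128, south 8
  cycle 1: PE[1][0] → acc 9, east 9, south 9
  cycle 1: PE[1][1] → acc 0, east 0, south 0
  cycle 2: PE[0][1] → acc 60, east 60, south 4
  cycle 2: PE[1][0] → acc 4, east 4, south 4
  cycle 2: PE[1][1] → acc 33, east 33, south 8
  cycle 3: PE[0][1] → acc 47, east 47, south 1
  cycle 3: PE[1][0] → acc 5, east 5, south 5
  cycle 3: PE[1][1] → acc 16, east 16, south 4
  cycle 4: PE[0][1] → acc 0, east 0, south 0
  cycle 4: PE[1][0] → acc 0, east 0, south 0
  cycle 4: PE[1][1] → acc 8, east 8, south 1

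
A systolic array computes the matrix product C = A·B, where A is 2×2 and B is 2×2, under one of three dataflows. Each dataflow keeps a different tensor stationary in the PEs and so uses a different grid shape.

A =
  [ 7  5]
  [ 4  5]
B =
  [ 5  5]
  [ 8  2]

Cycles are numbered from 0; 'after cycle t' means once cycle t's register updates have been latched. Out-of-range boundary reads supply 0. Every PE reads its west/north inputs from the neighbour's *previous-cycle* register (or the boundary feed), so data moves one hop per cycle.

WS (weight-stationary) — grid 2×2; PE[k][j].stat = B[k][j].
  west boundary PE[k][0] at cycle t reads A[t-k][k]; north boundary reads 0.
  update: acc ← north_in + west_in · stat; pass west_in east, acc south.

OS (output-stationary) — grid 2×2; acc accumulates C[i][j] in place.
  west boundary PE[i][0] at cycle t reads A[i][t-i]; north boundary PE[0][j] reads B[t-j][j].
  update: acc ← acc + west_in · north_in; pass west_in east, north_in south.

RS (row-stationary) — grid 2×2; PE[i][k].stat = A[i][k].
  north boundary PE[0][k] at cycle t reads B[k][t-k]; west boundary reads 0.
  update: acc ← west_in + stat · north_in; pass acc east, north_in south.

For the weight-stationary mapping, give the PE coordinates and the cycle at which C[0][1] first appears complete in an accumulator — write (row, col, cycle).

(row, col, cycle) = (1, 1, 2)

WS — PE[1][1] is where C[0][1] collects:
  step 0 · PE1,1: acc=0; fwd→0 fwd↓0
  step 1 · PE1,1: acc=0; fwd→0 fwd↓0
  step 2 · PE1,1: acc=45; fwd→5 fwd↓45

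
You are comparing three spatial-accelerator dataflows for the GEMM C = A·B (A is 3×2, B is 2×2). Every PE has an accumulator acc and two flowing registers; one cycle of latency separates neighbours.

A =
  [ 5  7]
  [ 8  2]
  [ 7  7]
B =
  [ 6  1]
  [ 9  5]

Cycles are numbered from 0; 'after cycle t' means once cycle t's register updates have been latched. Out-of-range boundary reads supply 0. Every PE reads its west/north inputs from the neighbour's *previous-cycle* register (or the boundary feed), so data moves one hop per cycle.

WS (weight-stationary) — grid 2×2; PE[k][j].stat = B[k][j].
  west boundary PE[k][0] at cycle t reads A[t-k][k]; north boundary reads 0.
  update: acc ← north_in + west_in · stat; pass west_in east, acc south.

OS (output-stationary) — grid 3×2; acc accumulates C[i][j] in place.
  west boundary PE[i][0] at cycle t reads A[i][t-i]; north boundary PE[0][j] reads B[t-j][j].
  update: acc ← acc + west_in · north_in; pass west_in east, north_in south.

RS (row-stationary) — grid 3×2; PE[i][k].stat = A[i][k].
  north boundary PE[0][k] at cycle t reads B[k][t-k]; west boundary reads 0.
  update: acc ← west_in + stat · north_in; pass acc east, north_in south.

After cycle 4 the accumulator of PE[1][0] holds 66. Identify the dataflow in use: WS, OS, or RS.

dataflow = OS

— WS: 2×2; PE[1][0] trace:
  @0  [1,0]  acc 0  |  →0  ↓0
  @1  [1,0]  acc 93  |  →7  ↓93
  @2  [1,0]  acc 66  |  →2  ↓66
  @3  [1,0]  acc 105  |  →7  ↓105
  @4  [1,0]  acc 0  |  →0  ↓0
— OS: 3×2; PE[1][0] trace:
  @0  [1,0]  acc 0  |  →0  ↓0
  @1  [1,0]  acc 48  |  →8  ↓6
  @2  [1,0]  acc 66  |  →2  ↓9
  @3  [1,0]  acc 66  |  →0  ↓0
  @4  [1,0]  acc 66  |  →0  ↓0
— RS: 3×2; PE[1][0] trace:
  @0  [1,0]  acc 0  |  →0  ↓0
  @1  [1,0]  acc 48  |  →48  ↓6
  @2  [1,0]  acc 8  |  →8  ↓1
  @3  [1,0]  acc 0  |  →0  ↓0
  @4  [1,0]  acc 0  |  →0  ↓0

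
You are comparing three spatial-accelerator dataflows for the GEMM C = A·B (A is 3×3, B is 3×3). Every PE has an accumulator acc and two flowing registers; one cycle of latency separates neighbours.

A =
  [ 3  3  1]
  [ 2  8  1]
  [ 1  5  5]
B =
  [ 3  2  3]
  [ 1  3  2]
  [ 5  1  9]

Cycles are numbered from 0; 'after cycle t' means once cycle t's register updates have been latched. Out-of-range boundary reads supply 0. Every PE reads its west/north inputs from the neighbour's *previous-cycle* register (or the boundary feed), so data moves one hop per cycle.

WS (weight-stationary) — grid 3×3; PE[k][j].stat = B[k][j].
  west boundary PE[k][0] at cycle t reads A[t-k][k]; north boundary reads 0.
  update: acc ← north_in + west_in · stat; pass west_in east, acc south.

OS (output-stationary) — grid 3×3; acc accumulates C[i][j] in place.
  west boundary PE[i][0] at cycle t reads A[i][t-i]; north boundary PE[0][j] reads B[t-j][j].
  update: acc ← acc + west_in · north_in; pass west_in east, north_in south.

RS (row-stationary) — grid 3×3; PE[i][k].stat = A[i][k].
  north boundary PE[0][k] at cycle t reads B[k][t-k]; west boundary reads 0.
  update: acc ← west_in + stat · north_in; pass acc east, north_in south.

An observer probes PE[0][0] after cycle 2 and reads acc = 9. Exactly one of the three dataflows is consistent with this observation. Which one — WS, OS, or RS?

Under WS (3×3), PE[0][0]:
  c0 r0c0: 9 / 3 / 9
  c1 r0c0: 6 / 2 / 6
  c2 r0c0: 3 / 1 / 3
Under OS (3×3), PE[0][0]:
  c0 r0c0: 9 / 3 / 3
  c1 r0c0: 12 / 3 / 1
  c2 r0c0: 17 / 1 / 5
Under RS (3×3), PE[0][0]:
  c0 r0c0: 9 / 9 / 3
  c1 r0c0: 6 / 6 / 2
  c2 r0c0: 9 / 9 / 3

dataflow = RS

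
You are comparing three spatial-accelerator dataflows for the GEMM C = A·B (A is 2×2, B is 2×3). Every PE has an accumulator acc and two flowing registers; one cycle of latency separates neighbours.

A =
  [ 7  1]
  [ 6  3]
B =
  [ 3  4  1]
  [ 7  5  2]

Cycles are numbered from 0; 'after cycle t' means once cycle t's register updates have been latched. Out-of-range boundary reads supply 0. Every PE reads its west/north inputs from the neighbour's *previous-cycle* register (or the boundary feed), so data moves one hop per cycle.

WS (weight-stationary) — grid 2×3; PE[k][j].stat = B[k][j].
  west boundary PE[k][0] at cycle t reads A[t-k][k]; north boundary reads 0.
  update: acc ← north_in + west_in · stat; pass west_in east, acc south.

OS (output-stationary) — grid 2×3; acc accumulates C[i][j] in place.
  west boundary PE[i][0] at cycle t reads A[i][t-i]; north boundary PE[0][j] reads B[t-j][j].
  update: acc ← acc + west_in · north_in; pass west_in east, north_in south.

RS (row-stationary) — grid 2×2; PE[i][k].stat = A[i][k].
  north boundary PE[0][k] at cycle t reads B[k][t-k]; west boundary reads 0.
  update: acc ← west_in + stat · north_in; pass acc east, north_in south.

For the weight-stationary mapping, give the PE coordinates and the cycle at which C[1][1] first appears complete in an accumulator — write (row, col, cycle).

WS: C[1][1] accumulates in PE[1][1]:
  cycle 0: PE[1][1] → acc 0, east 0, south 0
  cycle 1: PE[1][1] → acc 0, east 0, south 0
  cycle 2: PE[1][1] → acc 33, east 1, south 33
  cycle 3: PE[1][1] → acc 39, east 3, south 39

(row, col, cycle) = (1, 1, 3)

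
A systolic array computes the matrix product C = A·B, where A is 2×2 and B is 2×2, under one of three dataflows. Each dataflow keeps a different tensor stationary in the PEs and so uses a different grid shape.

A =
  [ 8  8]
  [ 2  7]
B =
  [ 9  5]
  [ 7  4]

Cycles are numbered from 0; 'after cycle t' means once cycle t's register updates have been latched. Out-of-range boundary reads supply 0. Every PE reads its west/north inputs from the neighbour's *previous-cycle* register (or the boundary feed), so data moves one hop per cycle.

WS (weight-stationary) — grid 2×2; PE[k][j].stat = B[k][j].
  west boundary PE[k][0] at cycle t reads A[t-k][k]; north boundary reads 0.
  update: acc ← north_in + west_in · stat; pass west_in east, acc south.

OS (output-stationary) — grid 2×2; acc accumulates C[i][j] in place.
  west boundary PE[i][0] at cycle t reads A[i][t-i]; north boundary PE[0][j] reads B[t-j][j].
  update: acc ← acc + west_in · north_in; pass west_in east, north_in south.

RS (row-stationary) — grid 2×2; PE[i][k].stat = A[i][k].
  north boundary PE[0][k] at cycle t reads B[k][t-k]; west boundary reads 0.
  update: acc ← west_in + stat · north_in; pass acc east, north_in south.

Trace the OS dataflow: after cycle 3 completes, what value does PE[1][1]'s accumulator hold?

OS (2×2). Following PE[1][1] plus its west/north inputs:
  c0 r0c1: 0 / 0 / 0
  c0 r1c0: 0 / 0 / 0
  c0 r1c1: 0 / 0 / 0
  c1 r0c1: 40 / 8 / 5
  c1 r1c0: 18 / 2 / 9
  c1 r1c1: 0 / 0 / 0
  c2 r0c1: 72 / 8 / 4
  c2 r1c0: 67 / 7 / 7
  c2 r1c1: 10 / 2 / 5
  c3 r0c1: 72 / 0 / 0
  c3 r1c0: 67 / 0 / 0
  c3 r1c1: 38 / 7 / 4

PE[1][1].acc = 38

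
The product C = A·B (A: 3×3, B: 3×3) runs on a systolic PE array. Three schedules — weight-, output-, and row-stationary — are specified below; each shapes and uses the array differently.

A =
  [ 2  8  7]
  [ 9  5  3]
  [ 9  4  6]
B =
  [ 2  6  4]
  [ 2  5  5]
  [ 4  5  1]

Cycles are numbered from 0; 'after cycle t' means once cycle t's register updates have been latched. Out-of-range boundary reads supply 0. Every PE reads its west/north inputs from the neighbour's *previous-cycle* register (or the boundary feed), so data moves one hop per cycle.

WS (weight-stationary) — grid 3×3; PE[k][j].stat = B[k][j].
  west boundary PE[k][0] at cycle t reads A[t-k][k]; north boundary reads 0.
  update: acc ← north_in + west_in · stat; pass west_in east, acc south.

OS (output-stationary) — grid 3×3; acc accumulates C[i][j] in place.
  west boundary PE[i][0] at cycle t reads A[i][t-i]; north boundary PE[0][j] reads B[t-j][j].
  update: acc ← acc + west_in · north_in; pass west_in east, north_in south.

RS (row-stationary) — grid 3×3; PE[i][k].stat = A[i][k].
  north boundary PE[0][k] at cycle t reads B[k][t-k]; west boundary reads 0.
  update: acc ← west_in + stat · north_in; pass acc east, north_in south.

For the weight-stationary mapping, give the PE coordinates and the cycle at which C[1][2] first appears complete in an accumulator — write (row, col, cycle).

(row, col, cycle) = (2, 2, 5)

Under WS, C[1][2] lands at PE[2][2]:
  c0 r2c2: 0 / 0 / 0
  c1 r2c2: 0 / 0 / 0
  c2 r2c2: 0 / 0 / 0
  c3 r2c2: 0 / 0 / 0
  c4 r2c2: 55 / 7 / 55
  c5 r2c2: 64 / 3 / 64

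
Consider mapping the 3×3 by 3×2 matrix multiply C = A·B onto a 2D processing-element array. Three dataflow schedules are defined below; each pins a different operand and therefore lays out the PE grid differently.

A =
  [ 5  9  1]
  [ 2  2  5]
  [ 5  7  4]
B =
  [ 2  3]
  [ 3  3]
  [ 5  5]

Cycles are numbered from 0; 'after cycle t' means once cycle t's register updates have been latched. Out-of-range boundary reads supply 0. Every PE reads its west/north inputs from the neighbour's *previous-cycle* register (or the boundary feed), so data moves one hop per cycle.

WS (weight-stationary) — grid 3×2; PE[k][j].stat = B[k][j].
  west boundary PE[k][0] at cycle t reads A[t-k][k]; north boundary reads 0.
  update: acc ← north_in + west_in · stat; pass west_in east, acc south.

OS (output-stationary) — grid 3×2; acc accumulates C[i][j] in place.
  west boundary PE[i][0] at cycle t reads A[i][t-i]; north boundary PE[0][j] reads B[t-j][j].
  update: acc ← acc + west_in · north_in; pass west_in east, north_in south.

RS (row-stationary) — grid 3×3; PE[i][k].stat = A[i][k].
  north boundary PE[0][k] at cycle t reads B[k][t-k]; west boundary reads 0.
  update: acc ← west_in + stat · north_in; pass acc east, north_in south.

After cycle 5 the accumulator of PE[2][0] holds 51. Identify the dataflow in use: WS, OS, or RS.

dataflow = OS

WS [3×2] PE[2][0] across cycles:
  t=0 PE[2][0]: acc=0 h=0 v=0
  t=1 PE[2][0]: acc=0 h=0 v=0
  t=2 PE[2][0]: acc=42 h=1 v=42
  t=3 PE[2][0]: acc=35 h=5 v=35
  t=4 PE[2][0]: acc=51 h=4 v=51
  t=5 PE[2][0]: acc=0 h=0 v=0
OS [3×2] PE[2][0] across cycles:
  t=0 PE[2][0]: acc=0 h=0 v=0
  t=1 PE[2][0]: acc=0 h=0 v=0
  t=2 PE[2][0]: acc=10 h=5 v=2
  t=3 PE[2][0]: acc=31 h=7 v=3
  t=4 PE[2][0]: acc=51 h=4 v=5
  t=5 PE[2][0]: acc=51 h=0 v=0
RS [3×3] PE[2][0] across cycles:
  t=0 PE[2][0]: acc=0 h=0 v=0
  t=1 PE[2][0]: acc=0 h=0 v=0
  t=2 PE[2][0]: acc=10 h=10 v=2
  t=3 PE[2][0]: acc=15 h=15 v=3
  t=4 PE[2][0]: acc=0 h=0 v=0
  t=5 PE[2][0]: acc=0 h=0 v=0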